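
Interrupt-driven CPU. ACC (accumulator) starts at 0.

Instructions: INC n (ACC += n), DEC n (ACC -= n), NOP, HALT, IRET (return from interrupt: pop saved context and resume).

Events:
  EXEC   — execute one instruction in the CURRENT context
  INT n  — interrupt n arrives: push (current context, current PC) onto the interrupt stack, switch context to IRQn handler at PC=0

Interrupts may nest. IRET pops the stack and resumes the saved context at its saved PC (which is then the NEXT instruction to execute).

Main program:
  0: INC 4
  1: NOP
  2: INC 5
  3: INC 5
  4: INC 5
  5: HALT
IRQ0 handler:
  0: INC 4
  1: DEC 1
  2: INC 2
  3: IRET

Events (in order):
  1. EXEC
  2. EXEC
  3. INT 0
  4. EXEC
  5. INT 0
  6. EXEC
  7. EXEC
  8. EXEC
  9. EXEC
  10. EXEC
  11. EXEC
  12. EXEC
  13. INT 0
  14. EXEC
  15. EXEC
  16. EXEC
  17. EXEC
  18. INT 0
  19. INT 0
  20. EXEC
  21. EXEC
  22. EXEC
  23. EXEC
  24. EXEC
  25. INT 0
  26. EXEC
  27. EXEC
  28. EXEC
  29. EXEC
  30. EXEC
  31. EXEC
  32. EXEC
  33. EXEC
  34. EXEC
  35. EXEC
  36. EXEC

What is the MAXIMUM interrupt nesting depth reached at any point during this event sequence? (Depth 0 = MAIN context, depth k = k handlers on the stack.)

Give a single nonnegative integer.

Answer: 2

Derivation:
Event 1 (EXEC): [MAIN] PC=0: INC 4 -> ACC=4 [depth=0]
Event 2 (EXEC): [MAIN] PC=1: NOP [depth=0]
Event 3 (INT 0): INT 0 arrives: push (MAIN, PC=2), enter IRQ0 at PC=0 (depth now 1) [depth=1]
Event 4 (EXEC): [IRQ0] PC=0: INC 4 -> ACC=8 [depth=1]
Event 5 (INT 0): INT 0 arrives: push (IRQ0, PC=1), enter IRQ0 at PC=0 (depth now 2) [depth=2]
Event 6 (EXEC): [IRQ0] PC=0: INC 4 -> ACC=12 [depth=2]
Event 7 (EXEC): [IRQ0] PC=1: DEC 1 -> ACC=11 [depth=2]
Event 8 (EXEC): [IRQ0] PC=2: INC 2 -> ACC=13 [depth=2]
Event 9 (EXEC): [IRQ0] PC=3: IRET -> resume IRQ0 at PC=1 (depth now 1) [depth=1]
Event 10 (EXEC): [IRQ0] PC=1: DEC 1 -> ACC=12 [depth=1]
Event 11 (EXEC): [IRQ0] PC=2: INC 2 -> ACC=14 [depth=1]
Event 12 (EXEC): [IRQ0] PC=3: IRET -> resume MAIN at PC=2 (depth now 0) [depth=0]
Event 13 (INT 0): INT 0 arrives: push (MAIN, PC=2), enter IRQ0 at PC=0 (depth now 1) [depth=1]
Event 14 (EXEC): [IRQ0] PC=0: INC 4 -> ACC=18 [depth=1]
Event 15 (EXEC): [IRQ0] PC=1: DEC 1 -> ACC=17 [depth=1]
Event 16 (EXEC): [IRQ0] PC=2: INC 2 -> ACC=19 [depth=1]
Event 17 (EXEC): [IRQ0] PC=3: IRET -> resume MAIN at PC=2 (depth now 0) [depth=0]
Event 18 (INT 0): INT 0 arrives: push (MAIN, PC=2), enter IRQ0 at PC=0 (depth now 1) [depth=1]
Event 19 (INT 0): INT 0 arrives: push (IRQ0, PC=0), enter IRQ0 at PC=0 (depth now 2) [depth=2]
Event 20 (EXEC): [IRQ0] PC=0: INC 4 -> ACC=23 [depth=2]
Event 21 (EXEC): [IRQ0] PC=1: DEC 1 -> ACC=22 [depth=2]
Event 22 (EXEC): [IRQ0] PC=2: INC 2 -> ACC=24 [depth=2]
Event 23 (EXEC): [IRQ0] PC=3: IRET -> resume IRQ0 at PC=0 (depth now 1) [depth=1]
Event 24 (EXEC): [IRQ0] PC=0: INC 4 -> ACC=28 [depth=1]
Event 25 (INT 0): INT 0 arrives: push (IRQ0, PC=1), enter IRQ0 at PC=0 (depth now 2) [depth=2]
Event 26 (EXEC): [IRQ0] PC=0: INC 4 -> ACC=32 [depth=2]
Event 27 (EXEC): [IRQ0] PC=1: DEC 1 -> ACC=31 [depth=2]
Event 28 (EXEC): [IRQ0] PC=2: INC 2 -> ACC=33 [depth=2]
Event 29 (EXEC): [IRQ0] PC=3: IRET -> resume IRQ0 at PC=1 (depth now 1) [depth=1]
Event 30 (EXEC): [IRQ0] PC=1: DEC 1 -> ACC=32 [depth=1]
Event 31 (EXEC): [IRQ0] PC=2: INC 2 -> ACC=34 [depth=1]
Event 32 (EXEC): [IRQ0] PC=3: IRET -> resume MAIN at PC=2 (depth now 0) [depth=0]
Event 33 (EXEC): [MAIN] PC=2: INC 5 -> ACC=39 [depth=0]
Event 34 (EXEC): [MAIN] PC=3: INC 5 -> ACC=44 [depth=0]
Event 35 (EXEC): [MAIN] PC=4: INC 5 -> ACC=49 [depth=0]
Event 36 (EXEC): [MAIN] PC=5: HALT [depth=0]
Max depth observed: 2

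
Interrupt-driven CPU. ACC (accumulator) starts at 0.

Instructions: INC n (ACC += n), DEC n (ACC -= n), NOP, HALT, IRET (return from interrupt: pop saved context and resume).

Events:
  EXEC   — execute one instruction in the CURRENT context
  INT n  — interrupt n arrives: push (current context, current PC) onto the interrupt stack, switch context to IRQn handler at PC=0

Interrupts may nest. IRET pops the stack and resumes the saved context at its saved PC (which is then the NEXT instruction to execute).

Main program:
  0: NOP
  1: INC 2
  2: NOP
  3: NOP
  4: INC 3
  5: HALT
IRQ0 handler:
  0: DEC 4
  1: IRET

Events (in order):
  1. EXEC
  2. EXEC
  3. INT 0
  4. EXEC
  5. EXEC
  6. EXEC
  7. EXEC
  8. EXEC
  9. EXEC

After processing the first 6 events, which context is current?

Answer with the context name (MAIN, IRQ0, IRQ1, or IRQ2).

Event 1 (EXEC): [MAIN] PC=0: NOP
Event 2 (EXEC): [MAIN] PC=1: INC 2 -> ACC=2
Event 3 (INT 0): INT 0 arrives: push (MAIN, PC=2), enter IRQ0 at PC=0 (depth now 1)
Event 4 (EXEC): [IRQ0] PC=0: DEC 4 -> ACC=-2
Event 5 (EXEC): [IRQ0] PC=1: IRET -> resume MAIN at PC=2 (depth now 0)
Event 6 (EXEC): [MAIN] PC=2: NOP

Answer: MAIN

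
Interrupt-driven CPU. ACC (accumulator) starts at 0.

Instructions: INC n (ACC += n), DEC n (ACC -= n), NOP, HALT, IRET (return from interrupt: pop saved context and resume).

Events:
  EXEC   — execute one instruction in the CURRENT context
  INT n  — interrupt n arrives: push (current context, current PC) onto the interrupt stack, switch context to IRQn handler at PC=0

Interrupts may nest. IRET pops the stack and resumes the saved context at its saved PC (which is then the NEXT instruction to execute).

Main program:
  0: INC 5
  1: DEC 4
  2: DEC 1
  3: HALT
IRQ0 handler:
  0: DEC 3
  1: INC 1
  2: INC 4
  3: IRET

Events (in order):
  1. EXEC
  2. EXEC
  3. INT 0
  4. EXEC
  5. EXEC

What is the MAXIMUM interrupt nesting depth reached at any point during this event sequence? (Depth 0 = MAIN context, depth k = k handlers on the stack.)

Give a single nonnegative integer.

Event 1 (EXEC): [MAIN] PC=0: INC 5 -> ACC=5 [depth=0]
Event 2 (EXEC): [MAIN] PC=1: DEC 4 -> ACC=1 [depth=0]
Event 3 (INT 0): INT 0 arrives: push (MAIN, PC=2), enter IRQ0 at PC=0 (depth now 1) [depth=1]
Event 4 (EXEC): [IRQ0] PC=0: DEC 3 -> ACC=-2 [depth=1]
Event 5 (EXEC): [IRQ0] PC=1: INC 1 -> ACC=-1 [depth=1]
Max depth observed: 1

Answer: 1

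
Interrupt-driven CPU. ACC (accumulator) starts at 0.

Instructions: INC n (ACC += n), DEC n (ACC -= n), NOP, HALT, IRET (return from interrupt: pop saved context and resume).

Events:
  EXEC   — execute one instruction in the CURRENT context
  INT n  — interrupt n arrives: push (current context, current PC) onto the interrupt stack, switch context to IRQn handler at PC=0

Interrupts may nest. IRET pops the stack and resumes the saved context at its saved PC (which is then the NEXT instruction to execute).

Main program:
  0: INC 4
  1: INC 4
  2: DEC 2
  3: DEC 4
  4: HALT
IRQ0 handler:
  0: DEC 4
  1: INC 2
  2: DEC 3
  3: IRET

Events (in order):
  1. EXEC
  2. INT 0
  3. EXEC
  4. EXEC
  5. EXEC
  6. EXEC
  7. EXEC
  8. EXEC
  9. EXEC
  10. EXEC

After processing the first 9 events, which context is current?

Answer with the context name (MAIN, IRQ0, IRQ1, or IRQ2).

Answer: MAIN

Derivation:
Event 1 (EXEC): [MAIN] PC=0: INC 4 -> ACC=4
Event 2 (INT 0): INT 0 arrives: push (MAIN, PC=1), enter IRQ0 at PC=0 (depth now 1)
Event 3 (EXEC): [IRQ0] PC=0: DEC 4 -> ACC=0
Event 4 (EXEC): [IRQ0] PC=1: INC 2 -> ACC=2
Event 5 (EXEC): [IRQ0] PC=2: DEC 3 -> ACC=-1
Event 6 (EXEC): [IRQ0] PC=3: IRET -> resume MAIN at PC=1 (depth now 0)
Event 7 (EXEC): [MAIN] PC=1: INC 4 -> ACC=3
Event 8 (EXEC): [MAIN] PC=2: DEC 2 -> ACC=1
Event 9 (EXEC): [MAIN] PC=3: DEC 4 -> ACC=-3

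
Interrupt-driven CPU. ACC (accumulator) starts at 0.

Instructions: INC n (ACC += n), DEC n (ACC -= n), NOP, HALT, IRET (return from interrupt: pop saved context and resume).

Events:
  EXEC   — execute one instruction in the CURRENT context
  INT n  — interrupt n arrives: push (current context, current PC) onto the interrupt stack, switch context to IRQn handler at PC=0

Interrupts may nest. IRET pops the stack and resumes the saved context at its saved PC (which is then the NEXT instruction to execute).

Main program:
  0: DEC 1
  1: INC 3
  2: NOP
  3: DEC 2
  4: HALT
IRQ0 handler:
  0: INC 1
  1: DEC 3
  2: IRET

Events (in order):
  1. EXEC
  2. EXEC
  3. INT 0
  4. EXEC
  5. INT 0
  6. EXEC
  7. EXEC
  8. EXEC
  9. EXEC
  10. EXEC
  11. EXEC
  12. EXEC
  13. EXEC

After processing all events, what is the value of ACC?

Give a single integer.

Answer: -4

Derivation:
Event 1 (EXEC): [MAIN] PC=0: DEC 1 -> ACC=-1
Event 2 (EXEC): [MAIN] PC=1: INC 3 -> ACC=2
Event 3 (INT 0): INT 0 arrives: push (MAIN, PC=2), enter IRQ0 at PC=0 (depth now 1)
Event 4 (EXEC): [IRQ0] PC=0: INC 1 -> ACC=3
Event 5 (INT 0): INT 0 arrives: push (IRQ0, PC=1), enter IRQ0 at PC=0 (depth now 2)
Event 6 (EXEC): [IRQ0] PC=0: INC 1 -> ACC=4
Event 7 (EXEC): [IRQ0] PC=1: DEC 3 -> ACC=1
Event 8 (EXEC): [IRQ0] PC=2: IRET -> resume IRQ0 at PC=1 (depth now 1)
Event 9 (EXEC): [IRQ0] PC=1: DEC 3 -> ACC=-2
Event 10 (EXEC): [IRQ0] PC=2: IRET -> resume MAIN at PC=2 (depth now 0)
Event 11 (EXEC): [MAIN] PC=2: NOP
Event 12 (EXEC): [MAIN] PC=3: DEC 2 -> ACC=-4
Event 13 (EXEC): [MAIN] PC=4: HALT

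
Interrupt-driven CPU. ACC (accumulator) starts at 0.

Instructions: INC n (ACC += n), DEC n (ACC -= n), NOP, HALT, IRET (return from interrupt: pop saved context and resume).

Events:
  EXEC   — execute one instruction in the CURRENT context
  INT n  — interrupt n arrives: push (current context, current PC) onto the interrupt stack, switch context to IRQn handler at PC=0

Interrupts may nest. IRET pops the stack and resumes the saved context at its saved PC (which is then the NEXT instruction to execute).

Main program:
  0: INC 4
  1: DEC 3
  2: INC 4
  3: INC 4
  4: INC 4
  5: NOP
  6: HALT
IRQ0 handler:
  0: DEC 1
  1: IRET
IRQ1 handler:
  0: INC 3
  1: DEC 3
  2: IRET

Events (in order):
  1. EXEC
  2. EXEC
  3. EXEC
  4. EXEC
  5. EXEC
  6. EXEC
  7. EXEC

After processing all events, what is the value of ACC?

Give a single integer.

Event 1 (EXEC): [MAIN] PC=0: INC 4 -> ACC=4
Event 2 (EXEC): [MAIN] PC=1: DEC 3 -> ACC=1
Event 3 (EXEC): [MAIN] PC=2: INC 4 -> ACC=5
Event 4 (EXEC): [MAIN] PC=3: INC 4 -> ACC=9
Event 5 (EXEC): [MAIN] PC=4: INC 4 -> ACC=13
Event 6 (EXEC): [MAIN] PC=5: NOP
Event 7 (EXEC): [MAIN] PC=6: HALT

Answer: 13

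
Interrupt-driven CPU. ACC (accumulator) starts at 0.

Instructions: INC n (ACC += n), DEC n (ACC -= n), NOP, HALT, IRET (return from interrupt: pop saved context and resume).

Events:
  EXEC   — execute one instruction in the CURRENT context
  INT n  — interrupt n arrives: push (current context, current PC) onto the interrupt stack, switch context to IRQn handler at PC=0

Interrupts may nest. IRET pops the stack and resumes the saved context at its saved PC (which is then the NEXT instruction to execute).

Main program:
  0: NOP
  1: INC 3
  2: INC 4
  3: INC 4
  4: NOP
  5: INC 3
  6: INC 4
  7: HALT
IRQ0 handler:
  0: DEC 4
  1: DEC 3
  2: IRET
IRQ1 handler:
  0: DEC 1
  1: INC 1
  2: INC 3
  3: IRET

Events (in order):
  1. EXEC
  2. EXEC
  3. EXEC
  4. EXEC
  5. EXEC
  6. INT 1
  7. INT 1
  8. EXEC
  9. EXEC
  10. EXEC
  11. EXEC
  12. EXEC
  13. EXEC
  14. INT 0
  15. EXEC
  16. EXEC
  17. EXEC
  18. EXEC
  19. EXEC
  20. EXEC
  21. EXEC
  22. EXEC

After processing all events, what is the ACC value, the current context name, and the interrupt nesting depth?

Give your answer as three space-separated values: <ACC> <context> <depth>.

Event 1 (EXEC): [MAIN] PC=0: NOP
Event 2 (EXEC): [MAIN] PC=1: INC 3 -> ACC=3
Event 3 (EXEC): [MAIN] PC=2: INC 4 -> ACC=7
Event 4 (EXEC): [MAIN] PC=3: INC 4 -> ACC=11
Event 5 (EXEC): [MAIN] PC=4: NOP
Event 6 (INT 1): INT 1 arrives: push (MAIN, PC=5), enter IRQ1 at PC=0 (depth now 1)
Event 7 (INT 1): INT 1 arrives: push (IRQ1, PC=0), enter IRQ1 at PC=0 (depth now 2)
Event 8 (EXEC): [IRQ1] PC=0: DEC 1 -> ACC=10
Event 9 (EXEC): [IRQ1] PC=1: INC 1 -> ACC=11
Event 10 (EXEC): [IRQ1] PC=2: INC 3 -> ACC=14
Event 11 (EXEC): [IRQ1] PC=3: IRET -> resume IRQ1 at PC=0 (depth now 1)
Event 12 (EXEC): [IRQ1] PC=0: DEC 1 -> ACC=13
Event 13 (EXEC): [IRQ1] PC=1: INC 1 -> ACC=14
Event 14 (INT 0): INT 0 arrives: push (IRQ1, PC=2), enter IRQ0 at PC=0 (depth now 2)
Event 15 (EXEC): [IRQ0] PC=0: DEC 4 -> ACC=10
Event 16 (EXEC): [IRQ0] PC=1: DEC 3 -> ACC=7
Event 17 (EXEC): [IRQ0] PC=2: IRET -> resume IRQ1 at PC=2 (depth now 1)
Event 18 (EXEC): [IRQ1] PC=2: INC 3 -> ACC=10
Event 19 (EXEC): [IRQ1] PC=3: IRET -> resume MAIN at PC=5 (depth now 0)
Event 20 (EXEC): [MAIN] PC=5: INC 3 -> ACC=13
Event 21 (EXEC): [MAIN] PC=6: INC 4 -> ACC=17
Event 22 (EXEC): [MAIN] PC=7: HALT

Answer: 17 MAIN 0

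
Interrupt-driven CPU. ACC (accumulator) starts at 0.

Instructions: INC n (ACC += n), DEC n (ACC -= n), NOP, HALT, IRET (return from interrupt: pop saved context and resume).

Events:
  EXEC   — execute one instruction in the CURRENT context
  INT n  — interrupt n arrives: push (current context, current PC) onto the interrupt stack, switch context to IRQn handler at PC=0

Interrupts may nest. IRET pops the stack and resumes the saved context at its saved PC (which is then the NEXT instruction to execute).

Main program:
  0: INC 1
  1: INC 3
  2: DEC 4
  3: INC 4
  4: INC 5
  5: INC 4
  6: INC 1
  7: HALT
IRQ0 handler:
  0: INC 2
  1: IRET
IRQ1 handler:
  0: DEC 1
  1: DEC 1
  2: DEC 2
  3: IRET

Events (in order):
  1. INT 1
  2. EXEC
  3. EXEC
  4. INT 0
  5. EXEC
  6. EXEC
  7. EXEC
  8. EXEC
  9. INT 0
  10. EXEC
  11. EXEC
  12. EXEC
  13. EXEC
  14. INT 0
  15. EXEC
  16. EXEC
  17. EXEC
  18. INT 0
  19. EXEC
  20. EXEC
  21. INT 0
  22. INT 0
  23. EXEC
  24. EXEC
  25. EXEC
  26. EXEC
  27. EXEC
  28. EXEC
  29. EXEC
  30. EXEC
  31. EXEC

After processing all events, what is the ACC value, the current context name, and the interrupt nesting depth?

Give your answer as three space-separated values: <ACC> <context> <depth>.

Event 1 (INT 1): INT 1 arrives: push (MAIN, PC=0), enter IRQ1 at PC=0 (depth now 1)
Event 2 (EXEC): [IRQ1] PC=0: DEC 1 -> ACC=-1
Event 3 (EXEC): [IRQ1] PC=1: DEC 1 -> ACC=-2
Event 4 (INT 0): INT 0 arrives: push (IRQ1, PC=2), enter IRQ0 at PC=0 (depth now 2)
Event 5 (EXEC): [IRQ0] PC=0: INC 2 -> ACC=0
Event 6 (EXEC): [IRQ0] PC=1: IRET -> resume IRQ1 at PC=2 (depth now 1)
Event 7 (EXEC): [IRQ1] PC=2: DEC 2 -> ACC=-2
Event 8 (EXEC): [IRQ1] PC=3: IRET -> resume MAIN at PC=0 (depth now 0)
Event 9 (INT 0): INT 0 arrives: push (MAIN, PC=0), enter IRQ0 at PC=0 (depth now 1)
Event 10 (EXEC): [IRQ0] PC=0: INC 2 -> ACC=0
Event 11 (EXEC): [IRQ0] PC=1: IRET -> resume MAIN at PC=0 (depth now 0)
Event 12 (EXEC): [MAIN] PC=0: INC 1 -> ACC=1
Event 13 (EXEC): [MAIN] PC=1: INC 3 -> ACC=4
Event 14 (INT 0): INT 0 arrives: push (MAIN, PC=2), enter IRQ0 at PC=0 (depth now 1)
Event 15 (EXEC): [IRQ0] PC=0: INC 2 -> ACC=6
Event 16 (EXEC): [IRQ0] PC=1: IRET -> resume MAIN at PC=2 (depth now 0)
Event 17 (EXEC): [MAIN] PC=2: DEC 4 -> ACC=2
Event 18 (INT 0): INT 0 arrives: push (MAIN, PC=3), enter IRQ0 at PC=0 (depth now 1)
Event 19 (EXEC): [IRQ0] PC=0: INC 2 -> ACC=4
Event 20 (EXEC): [IRQ0] PC=1: IRET -> resume MAIN at PC=3 (depth now 0)
Event 21 (INT 0): INT 0 arrives: push (MAIN, PC=3), enter IRQ0 at PC=0 (depth now 1)
Event 22 (INT 0): INT 0 arrives: push (IRQ0, PC=0), enter IRQ0 at PC=0 (depth now 2)
Event 23 (EXEC): [IRQ0] PC=0: INC 2 -> ACC=6
Event 24 (EXEC): [IRQ0] PC=1: IRET -> resume IRQ0 at PC=0 (depth now 1)
Event 25 (EXEC): [IRQ0] PC=0: INC 2 -> ACC=8
Event 26 (EXEC): [IRQ0] PC=1: IRET -> resume MAIN at PC=3 (depth now 0)
Event 27 (EXEC): [MAIN] PC=3: INC 4 -> ACC=12
Event 28 (EXEC): [MAIN] PC=4: INC 5 -> ACC=17
Event 29 (EXEC): [MAIN] PC=5: INC 4 -> ACC=21
Event 30 (EXEC): [MAIN] PC=6: INC 1 -> ACC=22
Event 31 (EXEC): [MAIN] PC=7: HALT

Answer: 22 MAIN 0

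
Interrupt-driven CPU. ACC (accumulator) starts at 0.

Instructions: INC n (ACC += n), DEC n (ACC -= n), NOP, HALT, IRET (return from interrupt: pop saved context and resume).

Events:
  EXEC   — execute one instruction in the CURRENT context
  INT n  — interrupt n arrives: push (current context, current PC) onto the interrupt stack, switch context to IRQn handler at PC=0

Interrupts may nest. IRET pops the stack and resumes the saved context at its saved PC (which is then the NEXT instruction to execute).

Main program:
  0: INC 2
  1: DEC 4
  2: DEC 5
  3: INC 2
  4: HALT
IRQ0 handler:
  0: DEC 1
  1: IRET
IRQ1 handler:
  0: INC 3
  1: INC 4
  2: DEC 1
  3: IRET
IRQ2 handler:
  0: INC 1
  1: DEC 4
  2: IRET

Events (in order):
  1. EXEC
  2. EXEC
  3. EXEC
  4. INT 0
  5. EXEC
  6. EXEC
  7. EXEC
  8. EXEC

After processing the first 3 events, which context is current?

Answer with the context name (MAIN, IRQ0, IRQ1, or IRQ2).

Answer: MAIN

Derivation:
Event 1 (EXEC): [MAIN] PC=0: INC 2 -> ACC=2
Event 2 (EXEC): [MAIN] PC=1: DEC 4 -> ACC=-2
Event 3 (EXEC): [MAIN] PC=2: DEC 5 -> ACC=-7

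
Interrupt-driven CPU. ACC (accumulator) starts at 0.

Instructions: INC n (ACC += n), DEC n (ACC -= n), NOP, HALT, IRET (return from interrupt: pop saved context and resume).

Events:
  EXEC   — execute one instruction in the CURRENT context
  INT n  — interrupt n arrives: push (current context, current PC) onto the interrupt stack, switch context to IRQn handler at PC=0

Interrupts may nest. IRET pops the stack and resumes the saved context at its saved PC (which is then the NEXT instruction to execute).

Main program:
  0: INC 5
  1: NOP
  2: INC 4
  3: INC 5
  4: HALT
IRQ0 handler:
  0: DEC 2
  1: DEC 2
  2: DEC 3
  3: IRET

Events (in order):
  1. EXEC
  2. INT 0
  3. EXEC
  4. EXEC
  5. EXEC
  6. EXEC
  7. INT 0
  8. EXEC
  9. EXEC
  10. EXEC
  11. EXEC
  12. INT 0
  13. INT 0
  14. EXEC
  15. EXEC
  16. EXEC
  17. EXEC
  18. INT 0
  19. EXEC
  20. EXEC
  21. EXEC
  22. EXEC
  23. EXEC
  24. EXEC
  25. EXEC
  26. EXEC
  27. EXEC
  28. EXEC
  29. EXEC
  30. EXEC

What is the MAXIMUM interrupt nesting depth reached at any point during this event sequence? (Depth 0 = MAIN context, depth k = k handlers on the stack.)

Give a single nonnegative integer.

Event 1 (EXEC): [MAIN] PC=0: INC 5 -> ACC=5 [depth=0]
Event 2 (INT 0): INT 0 arrives: push (MAIN, PC=1), enter IRQ0 at PC=0 (depth now 1) [depth=1]
Event 3 (EXEC): [IRQ0] PC=0: DEC 2 -> ACC=3 [depth=1]
Event 4 (EXEC): [IRQ0] PC=1: DEC 2 -> ACC=1 [depth=1]
Event 5 (EXEC): [IRQ0] PC=2: DEC 3 -> ACC=-2 [depth=1]
Event 6 (EXEC): [IRQ0] PC=3: IRET -> resume MAIN at PC=1 (depth now 0) [depth=0]
Event 7 (INT 0): INT 0 arrives: push (MAIN, PC=1), enter IRQ0 at PC=0 (depth now 1) [depth=1]
Event 8 (EXEC): [IRQ0] PC=0: DEC 2 -> ACC=-4 [depth=1]
Event 9 (EXEC): [IRQ0] PC=1: DEC 2 -> ACC=-6 [depth=1]
Event 10 (EXEC): [IRQ0] PC=2: DEC 3 -> ACC=-9 [depth=1]
Event 11 (EXEC): [IRQ0] PC=3: IRET -> resume MAIN at PC=1 (depth now 0) [depth=0]
Event 12 (INT 0): INT 0 arrives: push (MAIN, PC=1), enter IRQ0 at PC=0 (depth now 1) [depth=1]
Event 13 (INT 0): INT 0 arrives: push (IRQ0, PC=0), enter IRQ0 at PC=0 (depth now 2) [depth=2]
Event 14 (EXEC): [IRQ0] PC=0: DEC 2 -> ACC=-11 [depth=2]
Event 15 (EXEC): [IRQ0] PC=1: DEC 2 -> ACC=-13 [depth=2]
Event 16 (EXEC): [IRQ0] PC=2: DEC 3 -> ACC=-16 [depth=2]
Event 17 (EXEC): [IRQ0] PC=3: IRET -> resume IRQ0 at PC=0 (depth now 1) [depth=1]
Event 18 (INT 0): INT 0 arrives: push (IRQ0, PC=0), enter IRQ0 at PC=0 (depth now 2) [depth=2]
Event 19 (EXEC): [IRQ0] PC=0: DEC 2 -> ACC=-18 [depth=2]
Event 20 (EXEC): [IRQ0] PC=1: DEC 2 -> ACC=-20 [depth=2]
Event 21 (EXEC): [IRQ0] PC=2: DEC 3 -> ACC=-23 [depth=2]
Event 22 (EXEC): [IRQ0] PC=3: IRET -> resume IRQ0 at PC=0 (depth now 1) [depth=1]
Event 23 (EXEC): [IRQ0] PC=0: DEC 2 -> ACC=-25 [depth=1]
Event 24 (EXEC): [IRQ0] PC=1: DEC 2 -> ACC=-27 [depth=1]
Event 25 (EXEC): [IRQ0] PC=2: DEC 3 -> ACC=-30 [depth=1]
Event 26 (EXEC): [IRQ0] PC=3: IRET -> resume MAIN at PC=1 (depth now 0) [depth=0]
Event 27 (EXEC): [MAIN] PC=1: NOP [depth=0]
Event 28 (EXEC): [MAIN] PC=2: INC 4 -> ACC=-26 [depth=0]
Event 29 (EXEC): [MAIN] PC=3: INC 5 -> ACC=-21 [depth=0]
Event 30 (EXEC): [MAIN] PC=4: HALT [depth=0]
Max depth observed: 2

Answer: 2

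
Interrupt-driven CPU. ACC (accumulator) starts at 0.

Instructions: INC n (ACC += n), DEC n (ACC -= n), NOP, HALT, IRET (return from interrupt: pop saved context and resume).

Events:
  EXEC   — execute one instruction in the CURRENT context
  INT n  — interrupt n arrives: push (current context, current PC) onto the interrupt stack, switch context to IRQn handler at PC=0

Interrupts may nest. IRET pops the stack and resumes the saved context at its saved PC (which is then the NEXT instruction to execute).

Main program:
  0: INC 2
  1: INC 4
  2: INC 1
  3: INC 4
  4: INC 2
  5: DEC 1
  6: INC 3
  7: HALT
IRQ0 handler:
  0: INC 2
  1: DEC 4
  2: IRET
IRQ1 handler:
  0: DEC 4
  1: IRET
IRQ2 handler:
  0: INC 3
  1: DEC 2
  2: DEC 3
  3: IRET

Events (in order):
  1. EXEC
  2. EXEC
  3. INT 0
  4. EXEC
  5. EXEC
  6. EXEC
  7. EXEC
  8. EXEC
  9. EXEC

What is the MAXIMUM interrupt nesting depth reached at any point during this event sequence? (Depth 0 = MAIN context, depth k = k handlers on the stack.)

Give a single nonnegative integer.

Event 1 (EXEC): [MAIN] PC=0: INC 2 -> ACC=2 [depth=0]
Event 2 (EXEC): [MAIN] PC=1: INC 4 -> ACC=6 [depth=0]
Event 3 (INT 0): INT 0 arrives: push (MAIN, PC=2), enter IRQ0 at PC=0 (depth now 1) [depth=1]
Event 4 (EXEC): [IRQ0] PC=0: INC 2 -> ACC=8 [depth=1]
Event 5 (EXEC): [IRQ0] PC=1: DEC 4 -> ACC=4 [depth=1]
Event 6 (EXEC): [IRQ0] PC=2: IRET -> resume MAIN at PC=2 (depth now 0) [depth=0]
Event 7 (EXEC): [MAIN] PC=2: INC 1 -> ACC=5 [depth=0]
Event 8 (EXEC): [MAIN] PC=3: INC 4 -> ACC=9 [depth=0]
Event 9 (EXEC): [MAIN] PC=4: INC 2 -> ACC=11 [depth=0]
Max depth observed: 1

Answer: 1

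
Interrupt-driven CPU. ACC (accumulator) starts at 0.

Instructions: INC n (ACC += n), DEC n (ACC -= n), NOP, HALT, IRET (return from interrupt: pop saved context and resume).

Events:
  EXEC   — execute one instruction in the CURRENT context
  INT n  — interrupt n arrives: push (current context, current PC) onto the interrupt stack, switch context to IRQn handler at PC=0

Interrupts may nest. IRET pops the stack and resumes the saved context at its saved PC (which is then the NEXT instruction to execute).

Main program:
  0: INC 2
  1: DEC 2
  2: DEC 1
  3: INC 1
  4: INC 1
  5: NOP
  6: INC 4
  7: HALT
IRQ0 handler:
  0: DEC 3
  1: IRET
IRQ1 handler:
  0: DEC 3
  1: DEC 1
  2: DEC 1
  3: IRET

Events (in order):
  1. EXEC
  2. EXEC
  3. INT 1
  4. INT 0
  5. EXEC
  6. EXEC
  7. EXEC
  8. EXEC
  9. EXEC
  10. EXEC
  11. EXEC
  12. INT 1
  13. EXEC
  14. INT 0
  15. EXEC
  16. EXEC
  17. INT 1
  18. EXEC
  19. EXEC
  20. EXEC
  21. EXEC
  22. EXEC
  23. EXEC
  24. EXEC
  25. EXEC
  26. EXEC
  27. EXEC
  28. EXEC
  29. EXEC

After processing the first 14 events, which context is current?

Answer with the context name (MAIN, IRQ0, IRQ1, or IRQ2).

Answer: IRQ0

Derivation:
Event 1 (EXEC): [MAIN] PC=0: INC 2 -> ACC=2
Event 2 (EXEC): [MAIN] PC=1: DEC 2 -> ACC=0
Event 3 (INT 1): INT 1 arrives: push (MAIN, PC=2), enter IRQ1 at PC=0 (depth now 1)
Event 4 (INT 0): INT 0 arrives: push (IRQ1, PC=0), enter IRQ0 at PC=0 (depth now 2)
Event 5 (EXEC): [IRQ0] PC=0: DEC 3 -> ACC=-3
Event 6 (EXEC): [IRQ0] PC=1: IRET -> resume IRQ1 at PC=0 (depth now 1)
Event 7 (EXEC): [IRQ1] PC=0: DEC 3 -> ACC=-6
Event 8 (EXEC): [IRQ1] PC=1: DEC 1 -> ACC=-7
Event 9 (EXEC): [IRQ1] PC=2: DEC 1 -> ACC=-8
Event 10 (EXEC): [IRQ1] PC=3: IRET -> resume MAIN at PC=2 (depth now 0)
Event 11 (EXEC): [MAIN] PC=2: DEC 1 -> ACC=-9
Event 12 (INT 1): INT 1 arrives: push (MAIN, PC=3), enter IRQ1 at PC=0 (depth now 1)
Event 13 (EXEC): [IRQ1] PC=0: DEC 3 -> ACC=-12
Event 14 (INT 0): INT 0 arrives: push (IRQ1, PC=1), enter IRQ0 at PC=0 (depth now 2)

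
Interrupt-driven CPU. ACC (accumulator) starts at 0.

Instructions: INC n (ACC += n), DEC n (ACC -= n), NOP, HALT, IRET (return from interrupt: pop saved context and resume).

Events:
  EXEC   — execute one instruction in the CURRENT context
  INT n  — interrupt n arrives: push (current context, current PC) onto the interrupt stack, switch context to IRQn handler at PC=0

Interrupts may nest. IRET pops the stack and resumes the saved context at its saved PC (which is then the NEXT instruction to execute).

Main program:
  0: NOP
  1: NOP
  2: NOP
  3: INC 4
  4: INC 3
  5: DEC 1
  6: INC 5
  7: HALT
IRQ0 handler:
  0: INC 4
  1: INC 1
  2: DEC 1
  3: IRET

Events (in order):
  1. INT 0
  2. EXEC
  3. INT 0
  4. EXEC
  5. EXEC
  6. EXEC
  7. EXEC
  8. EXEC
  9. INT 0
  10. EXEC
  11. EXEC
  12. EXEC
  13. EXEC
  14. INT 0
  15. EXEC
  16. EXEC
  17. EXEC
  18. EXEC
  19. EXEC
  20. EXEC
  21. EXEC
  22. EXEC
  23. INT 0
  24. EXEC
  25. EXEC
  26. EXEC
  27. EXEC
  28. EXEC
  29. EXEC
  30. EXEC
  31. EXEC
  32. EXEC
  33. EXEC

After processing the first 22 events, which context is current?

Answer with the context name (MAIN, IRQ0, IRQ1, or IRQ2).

Answer: MAIN

Derivation:
Event 1 (INT 0): INT 0 arrives: push (MAIN, PC=0), enter IRQ0 at PC=0 (depth now 1)
Event 2 (EXEC): [IRQ0] PC=0: INC 4 -> ACC=4
Event 3 (INT 0): INT 0 arrives: push (IRQ0, PC=1), enter IRQ0 at PC=0 (depth now 2)
Event 4 (EXEC): [IRQ0] PC=0: INC 4 -> ACC=8
Event 5 (EXEC): [IRQ0] PC=1: INC 1 -> ACC=9
Event 6 (EXEC): [IRQ0] PC=2: DEC 1 -> ACC=8
Event 7 (EXEC): [IRQ0] PC=3: IRET -> resume IRQ0 at PC=1 (depth now 1)
Event 8 (EXEC): [IRQ0] PC=1: INC 1 -> ACC=9
Event 9 (INT 0): INT 0 arrives: push (IRQ0, PC=2), enter IRQ0 at PC=0 (depth now 2)
Event 10 (EXEC): [IRQ0] PC=0: INC 4 -> ACC=13
Event 11 (EXEC): [IRQ0] PC=1: INC 1 -> ACC=14
Event 12 (EXEC): [IRQ0] PC=2: DEC 1 -> ACC=13
Event 13 (EXEC): [IRQ0] PC=3: IRET -> resume IRQ0 at PC=2 (depth now 1)
Event 14 (INT 0): INT 0 arrives: push (IRQ0, PC=2), enter IRQ0 at PC=0 (depth now 2)
Event 15 (EXEC): [IRQ0] PC=0: INC 4 -> ACC=17
Event 16 (EXEC): [IRQ0] PC=1: INC 1 -> ACC=18
Event 17 (EXEC): [IRQ0] PC=2: DEC 1 -> ACC=17
Event 18 (EXEC): [IRQ0] PC=3: IRET -> resume IRQ0 at PC=2 (depth now 1)
Event 19 (EXEC): [IRQ0] PC=2: DEC 1 -> ACC=16
Event 20 (EXEC): [IRQ0] PC=3: IRET -> resume MAIN at PC=0 (depth now 0)
Event 21 (EXEC): [MAIN] PC=0: NOP
Event 22 (EXEC): [MAIN] PC=1: NOP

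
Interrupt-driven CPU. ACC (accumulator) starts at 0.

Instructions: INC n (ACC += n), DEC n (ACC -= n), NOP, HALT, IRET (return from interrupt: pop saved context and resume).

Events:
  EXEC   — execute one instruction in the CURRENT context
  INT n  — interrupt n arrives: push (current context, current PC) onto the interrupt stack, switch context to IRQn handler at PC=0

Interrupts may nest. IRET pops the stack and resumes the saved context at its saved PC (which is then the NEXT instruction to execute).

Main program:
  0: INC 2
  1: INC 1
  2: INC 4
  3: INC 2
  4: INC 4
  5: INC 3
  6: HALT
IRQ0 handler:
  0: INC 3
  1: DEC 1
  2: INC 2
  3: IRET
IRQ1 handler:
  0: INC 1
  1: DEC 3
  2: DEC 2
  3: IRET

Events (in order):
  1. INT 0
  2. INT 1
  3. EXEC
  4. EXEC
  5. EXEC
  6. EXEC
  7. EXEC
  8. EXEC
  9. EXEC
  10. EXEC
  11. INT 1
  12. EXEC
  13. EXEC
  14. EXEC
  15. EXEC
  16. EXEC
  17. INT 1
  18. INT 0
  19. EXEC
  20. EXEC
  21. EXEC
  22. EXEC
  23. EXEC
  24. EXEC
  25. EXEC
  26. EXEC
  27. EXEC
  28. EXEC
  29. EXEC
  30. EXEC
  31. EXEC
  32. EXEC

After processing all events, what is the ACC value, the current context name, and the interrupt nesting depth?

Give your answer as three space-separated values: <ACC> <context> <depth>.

Answer: 12 MAIN 0

Derivation:
Event 1 (INT 0): INT 0 arrives: push (MAIN, PC=0), enter IRQ0 at PC=0 (depth now 1)
Event 2 (INT 1): INT 1 arrives: push (IRQ0, PC=0), enter IRQ1 at PC=0 (depth now 2)
Event 3 (EXEC): [IRQ1] PC=0: INC 1 -> ACC=1
Event 4 (EXEC): [IRQ1] PC=1: DEC 3 -> ACC=-2
Event 5 (EXEC): [IRQ1] PC=2: DEC 2 -> ACC=-4
Event 6 (EXEC): [IRQ1] PC=3: IRET -> resume IRQ0 at PC=0 (depth now 1)
Event 7 (EXEC): [IRQ0] PC=0: INC 3 -> ACC=-1
Event 8 (EXEC): [IRQ0] PC=1: DEC 1 -> ACC=-2
Event 9 (EXEC): [IRQ0] PC=2: INC 2 -> ACC=0
Event 10 (EXEC): [IRQ0] PC=3: IRET -> resume MAIN at PC=0 (depth now 0)
Event 11 (INT 1): INT 1 arrives: push (MAIN, PC=0), enter IRQ1 at PC=0 (depth now 1)
Event 12 (EXEC): [IRQ1] PC=0: INC 1 -> ACC=1
Event 13 (EXEC): [IRQ1] PC=1: DEC 3 -> ACC=-2
Event 14 (EXEC): [IRQ1] PC=2: DEC 2 -> ACC=-4
Event 15 (EXEC): [IRQ1] PC=3: IRET -> resume MAIN at PC=0 (depth now 0)
Event 16 (EXEC): [MAIN] PC=0: INC 2 -> ACC=-2
Event 17 (INT 1): INT 1 arrives: push (MAIN, PC=1), enter IRQ1 at PC=0 (depth now 1)
Event 18 (INT 0): INT 0 arrives: push (IRQ1, PC=0), enter IRQ0 at PC=0 (depth now 2)
Event 19 (EXEC): [IRQ0] PC=0: INC 3 -> ACC=1
Event 20 (EXEC): [IRQ0] PC=1: DEC 1 -> ACC=0
Event 21 (EXEC): [IRQ0] PC=2: INC 2 -> ACC=2
Event 22 (EXEC): [IRQ0] PC=3: IRET -> resume IRQ1 at PC=0 (depth now 1)
Event 23 (EXEC): [IRQ1] PC=0: INC 1 -> ACC=3
Event 24 (EXEC): [IRQ1] PC=1: DEC 3 -> ACC=0
Event 25 (EXEC): [IRQ1] PC=2: DEC 2 -> ACC=-2
Event 26 (EXEC): [IRQ1] PC=3: IRET -> resume MAIN at PC=1 (depth now 0)
Event 27 (EXEC): [MAIN] PC=1: INC 1 -> ACC=-1
Event 28 (EXEC): [MAIN] PC=2: INC 4 -> ACC=3
Event 29 (EXEC): [MAIN] PC=3: INC 2 -> ACC=5
Event 30 (EXEC): [MAIN] PC=4: INC 4 -> ACC=9
Event 31 (EXEC): [MAIN] PC=5: INC 3 -> ACC=12
Event 32 (EXEC): [MAIN] PC=6: HALT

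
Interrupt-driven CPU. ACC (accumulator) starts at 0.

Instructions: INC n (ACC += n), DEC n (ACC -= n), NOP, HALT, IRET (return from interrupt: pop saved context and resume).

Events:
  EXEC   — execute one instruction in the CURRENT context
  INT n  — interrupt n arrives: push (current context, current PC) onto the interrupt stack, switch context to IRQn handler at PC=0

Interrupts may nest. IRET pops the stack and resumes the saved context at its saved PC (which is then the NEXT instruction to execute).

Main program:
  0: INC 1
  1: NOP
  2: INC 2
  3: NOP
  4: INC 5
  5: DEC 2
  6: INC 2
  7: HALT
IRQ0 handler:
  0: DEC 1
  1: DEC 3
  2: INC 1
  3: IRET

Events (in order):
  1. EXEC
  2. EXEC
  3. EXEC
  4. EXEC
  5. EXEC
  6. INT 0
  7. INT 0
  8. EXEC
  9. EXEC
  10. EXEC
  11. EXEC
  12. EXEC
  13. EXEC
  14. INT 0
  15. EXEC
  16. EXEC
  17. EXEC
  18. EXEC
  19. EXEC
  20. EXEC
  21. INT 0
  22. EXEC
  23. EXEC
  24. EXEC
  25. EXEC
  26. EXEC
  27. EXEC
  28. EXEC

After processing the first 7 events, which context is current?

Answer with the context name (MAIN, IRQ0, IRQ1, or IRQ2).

Event 1 (EXEC): [MAIN] PC=0: INC 1 -> ACC=1
Event 2 (EXEC): [MAIN] PC=1: NOP
Event 3 (EXEC): [MAIN] PC=2: INC 2 -> ACC=3
Event 4 (EXEC): [MAIN] PC=3: NOP
Event 5 (EXEC): [MAIN] PC=4: INC 5 -> ACC=8
Event 6 (INT 0): INT 0 arrives: push (MAIN, PC=5), enter IRQ0 at PC=0 (depth now 1)
Event 7 (INT 0): INT 0 arrives: push (IRQ0, PC=0), enter IRQ0 at PC=0 (depth now 2)

Answer: IRQ0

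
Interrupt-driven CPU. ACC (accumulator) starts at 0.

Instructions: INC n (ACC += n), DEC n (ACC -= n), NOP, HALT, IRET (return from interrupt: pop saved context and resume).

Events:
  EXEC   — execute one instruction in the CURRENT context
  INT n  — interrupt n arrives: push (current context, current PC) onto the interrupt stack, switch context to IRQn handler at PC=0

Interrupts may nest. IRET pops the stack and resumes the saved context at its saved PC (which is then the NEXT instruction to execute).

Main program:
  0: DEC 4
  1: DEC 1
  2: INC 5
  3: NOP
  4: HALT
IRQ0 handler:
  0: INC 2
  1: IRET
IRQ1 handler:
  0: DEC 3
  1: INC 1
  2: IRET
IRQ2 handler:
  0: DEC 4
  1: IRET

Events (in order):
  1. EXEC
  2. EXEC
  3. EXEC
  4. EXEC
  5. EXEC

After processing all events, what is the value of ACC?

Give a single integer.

Answer: 0

Derivation:
Event 1 (EXEC): [MAIN] PC=0: DEC 4 -> ACC=-4
Event 2 (EXEC): [MAIN] PC=1: DEC 1 -> ACC=-5
Event 3 (EXEC): [MAIN] PC=2: INC 5 -> ACC=0
Event 4 (EXEC): [MAIN] PC=3: NOP
Event 5 (EXEC): [MAIN] PC=4: HALT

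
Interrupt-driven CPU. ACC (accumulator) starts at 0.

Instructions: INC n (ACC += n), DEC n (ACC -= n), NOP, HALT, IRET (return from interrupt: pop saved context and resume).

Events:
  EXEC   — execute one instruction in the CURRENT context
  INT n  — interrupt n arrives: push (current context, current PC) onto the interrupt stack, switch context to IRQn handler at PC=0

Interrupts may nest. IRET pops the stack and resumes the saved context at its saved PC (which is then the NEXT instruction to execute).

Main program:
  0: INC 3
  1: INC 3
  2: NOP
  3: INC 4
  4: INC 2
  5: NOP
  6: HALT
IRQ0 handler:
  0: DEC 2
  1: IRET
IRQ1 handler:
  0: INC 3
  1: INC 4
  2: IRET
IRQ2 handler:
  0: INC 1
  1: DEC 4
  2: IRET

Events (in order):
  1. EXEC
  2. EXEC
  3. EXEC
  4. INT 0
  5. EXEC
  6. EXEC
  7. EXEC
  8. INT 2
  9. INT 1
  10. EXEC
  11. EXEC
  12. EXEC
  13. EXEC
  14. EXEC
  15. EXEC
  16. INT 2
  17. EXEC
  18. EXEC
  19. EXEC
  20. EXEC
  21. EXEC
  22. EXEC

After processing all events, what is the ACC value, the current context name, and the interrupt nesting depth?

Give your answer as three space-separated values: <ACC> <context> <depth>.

Event 1 (EXEC): [MAIN] PC=0: INC 3 -> ACC=3
Event 2 (EXEC): [MAIN] PC=1: INC 3 -> ACC=6
Event 3 (EXEC): [MAIN] PC=2: NOP
Event 4 (INT 0): INT 0 arrives: push (MAIN, PC=3), enter IRQ0 at PC=0 (depth now 1)
Event 5 (EXEC): [IRQ0] PC=0: DEC 2 -> ACC=4
Event 6 (EXEC): [IRQ0] PC=1: IRET -> resume MAIN at PC=3 (depth now 0)
Event 7 (EXEC): [MAIN] PC=3: INC 4 -> ACC=8
Event 8 (INT 2): INT 2 arrives: push (MAIN, PC=4), enter IRQ2 at PC=0 (depth now 1)
Event 9 (INT 1): INT 1 arrives: push (IRQ2, PC=0), enter IRQ1 at PC=0 (depth now 2)
Event 10 (EXEC): [IRQ1] PC=0: INC 3 -> ACC=11
Event 11 (EXEC): [IRQ1] PC=1: INC 4 -> ACC=15
Event 12 (EXEC): [IRQ1] PC=2: IRET -> resume IRQ2 at PC=0 (depth now 1)
Event 13 (EXEC): [IRQ2] PC=0: INC 1 -> ACC=16
Event 14 (EXEC): [IRQ2] PC=1: DEC 4 -> ACC=12
Event 15 (EXEC): [IRQ2] PC=2: IRET -> resume MAIN at PC=4 (depth now 0)
Event 16 (INT 2): INT 2 arrives: push (MAIN, PC=4), enter IRQ2 at PC=0 (depth now 1)
Event 17 (EXEC): [IRQ2] PC=0: INC 1 -> ACC=13
Event 18 (EXEC): [IRQ2] PC=1: DEC 4 -> ACC=9
Event 19 (EXEC): [IRQ2] PC=2: IRET -> resume MAIN at PC=4 (depth now 0)
Event 20 (EXEC): [MAIN] PC=4: INC 2 -> ACC=11
Event 21 (EXEC): [MAIN] PC=5: NOP
Event 22 (EXEC): [MAIN] PC=6: HALT

Answer: 11 MAIN 0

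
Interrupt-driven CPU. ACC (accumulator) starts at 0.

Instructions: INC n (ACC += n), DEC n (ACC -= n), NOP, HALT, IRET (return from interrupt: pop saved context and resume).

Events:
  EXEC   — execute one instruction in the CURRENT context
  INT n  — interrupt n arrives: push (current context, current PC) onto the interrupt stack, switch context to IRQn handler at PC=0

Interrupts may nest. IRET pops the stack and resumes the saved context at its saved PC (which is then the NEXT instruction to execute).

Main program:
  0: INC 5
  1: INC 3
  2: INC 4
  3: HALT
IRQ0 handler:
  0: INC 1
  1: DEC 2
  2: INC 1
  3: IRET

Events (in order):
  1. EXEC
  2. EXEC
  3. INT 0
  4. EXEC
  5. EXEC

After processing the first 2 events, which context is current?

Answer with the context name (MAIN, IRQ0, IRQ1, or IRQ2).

Event 1 (EXEC): [MAIN] PC=0: INC 5 -> ACC=5
Event 2 (EXEC): [MAIN] PC=1: INC 3 -> ACC=8

Answer: MAIN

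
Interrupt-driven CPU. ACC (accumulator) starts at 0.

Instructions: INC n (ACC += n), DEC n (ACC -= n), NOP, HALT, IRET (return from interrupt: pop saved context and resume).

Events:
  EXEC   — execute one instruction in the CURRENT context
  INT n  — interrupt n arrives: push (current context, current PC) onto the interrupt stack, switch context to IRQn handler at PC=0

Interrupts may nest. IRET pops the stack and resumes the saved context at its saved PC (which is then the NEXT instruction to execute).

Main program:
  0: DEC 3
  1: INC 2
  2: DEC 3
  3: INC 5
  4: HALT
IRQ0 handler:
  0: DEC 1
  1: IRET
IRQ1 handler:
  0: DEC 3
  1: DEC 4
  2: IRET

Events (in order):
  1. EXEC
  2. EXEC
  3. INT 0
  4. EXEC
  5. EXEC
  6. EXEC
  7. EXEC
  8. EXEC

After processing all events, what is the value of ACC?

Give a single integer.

Answer: 0

Derivation:
Event 1 (EXEC): [MAIN] PC=0: DEC 3 -> ACC=-3
Event 2 (EXEC): [MAIN] PC=1: INC 2 -> ACC=-1
Event 3 (INT 0): INT 0 arrives: push (MAIN, PC=2), enter IRQ0 at PC=0 (depth now 1)
Event 4 (EXEC): [IRQ0] PC=0: DEC 1 -> ACC=-2
Event 5 (EXEC): [IRQ0] PC=1: IRET -> resume MAIN at PC=2 (depth now 0)
Event 6 (EXEC): [MAIN] PC=2: DEC 3 -> ACC=-5
Event 7 (EXEC): [MAIN] PC=3: INC 5 -> ACC=0
Event 8 (EXEC): [MAIN] PC=4: HALT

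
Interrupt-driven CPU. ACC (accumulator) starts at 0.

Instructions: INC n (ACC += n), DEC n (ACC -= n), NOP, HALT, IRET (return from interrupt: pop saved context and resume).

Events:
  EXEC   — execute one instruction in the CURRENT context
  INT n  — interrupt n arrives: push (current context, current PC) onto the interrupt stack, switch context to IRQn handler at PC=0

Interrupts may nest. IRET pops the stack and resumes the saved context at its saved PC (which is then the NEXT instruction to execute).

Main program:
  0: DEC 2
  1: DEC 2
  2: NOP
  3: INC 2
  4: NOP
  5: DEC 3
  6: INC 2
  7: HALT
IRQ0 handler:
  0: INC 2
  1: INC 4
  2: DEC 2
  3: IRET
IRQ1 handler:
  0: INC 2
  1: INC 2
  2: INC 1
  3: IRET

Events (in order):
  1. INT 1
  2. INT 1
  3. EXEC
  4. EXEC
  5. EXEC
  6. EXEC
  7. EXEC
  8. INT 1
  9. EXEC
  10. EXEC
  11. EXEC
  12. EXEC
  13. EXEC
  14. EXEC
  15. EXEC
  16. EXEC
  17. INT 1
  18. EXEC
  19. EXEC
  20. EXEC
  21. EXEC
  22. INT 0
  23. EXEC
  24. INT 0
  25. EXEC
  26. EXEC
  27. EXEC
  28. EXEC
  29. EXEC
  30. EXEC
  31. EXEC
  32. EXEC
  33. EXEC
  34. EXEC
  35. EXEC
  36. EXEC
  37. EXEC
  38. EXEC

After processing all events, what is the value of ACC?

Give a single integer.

Event 1 (INT 1): INT 1 arrives: push (MAIN, PC=0), enter IRQ1 at PC=0 (depth now 1)
Event 2 (INT 1): INT 1 arrives: push (IRQ1, PC=0), enter IRQ1 at PC=0 (depth now 2)
Event 3 (EXEC): [IRQ1] PC=0: INC 2 -> ACC=2
Event 4 (EXEC): [IRQ1] PC=1: INC 2 -> ACC=4
Event 5 (EXEC): [IRQ1] PC=2: INC 1 -> ACC=5
Event 6 (EXEC): [IRQ1] PC=3: IRET -> resume IRQ1 at PC=0 (depth now 1)
Event 7 (EXEC): [IRQ1] PC=0: INC 2 -> ACC=7
Event 8 (INT 1): INT 1 arrives: push (IRQ1, PC=1), enter IRQ1 at PC=0 (depth now 2)
Event 9 (EXEC): [IRQ1] PC=0: INC 2 -> ACC=9
Event 10 (EXEC): [IRQ1] PC=1: INC 2 -> ACC=11
Event 11 (EXEC): [IRQ1] PC=2: INC 1 -> ACC=12
Event 12 (EXEC): [IRQ1] PC=3: IRET -> resume IRQ1 at PC=1 (depth now 1)
Event 13 (EXEC): [IRQ1] PC=1: INC 2 -> ACC=14
Event 14 (EXEC): [IRQ1] PC=2: INC 1 -> ACC=15
Event 15 (EXEC): [IRQ1] PC=3: IRET -> resume MAIN at PC=0 (depth now 0)
Event 16 (EXEC): [MAIN] PC=0: DEC 2 -> ACC=13
Event 17 (INT 1): INT 1 arrives: push (MAIN, PC=1), enter IRQ1 at PC=0 (depth now 1)
Event 18 (EXEC): [IRQ1] PC=0: INC 2 -> ACC=15
Event 19 (EXEC): [IRQ1] PC=1: INC 2 -> ACC=17
Event 20 (EXEC): [IRQ1] PC=2: INC 1 -> ACC=18
Event 21 (EXEC): [IRQ1] PC=3: IRET -> resume MAIN at PC=1 (depth now 0)
Event 22 (INT 0): INT 0 arrives: push (MAIN, PC=1), enter IRQ0 at PC=0 (depth now 1)
Event 23 (EXEC): [IRQ0] PC=0: INC 2 -> ACC=20
Event 24 (INT 0): INT 0 arrives: push (IRQ0, PC=1), enter IRQ0 at PC=0 (depth now 2)
Event 25 (EXEC): [IRQ0] PC=0: INC 2 -> ACC=22
Event 26 (EXEC): [IRQ0] PC=1: INC 4 -> ACC=26
Event 27 (EXEC): [IRQ0] PC=2: DEC 2 -> ACC=24
Event 28 (EXEC): [IRQ0] PC=3: IRET -> resume IRQ0 at PC=1 (depth now 1)
Event 29 (EXEC): [IRQ0] PC=1: INC 4 -> ACC=28
Event 30 (EXEC): [IRQ0] PC=2: DEC 2 -> ACC=26
Event 31 (EXEC): [IRQ0] PC=3: IRET -> resume MAIN at PC=1 (depth now 0)
Event 32 (EXEC): [MAIN] PC=1: DEC 2 -> ACC=24
Event 33 (EXEC): [MAIN] PC=2: NOP
Event 34 (EXEC): [MAIN] PC=3: INC 2 -> ACC=26
Event 35 (EXEC): [MAIN] PC=4: NOP
Event 36 (EXEC): [MAIN] PC=5: DEC 3 -> ACC=23
Event 37 (EXEC): [MAIN] PC=6: INC 2 -> ACC=25
Event 38 (EXEC): [MAIN] PC=7: HALT

Answer: 25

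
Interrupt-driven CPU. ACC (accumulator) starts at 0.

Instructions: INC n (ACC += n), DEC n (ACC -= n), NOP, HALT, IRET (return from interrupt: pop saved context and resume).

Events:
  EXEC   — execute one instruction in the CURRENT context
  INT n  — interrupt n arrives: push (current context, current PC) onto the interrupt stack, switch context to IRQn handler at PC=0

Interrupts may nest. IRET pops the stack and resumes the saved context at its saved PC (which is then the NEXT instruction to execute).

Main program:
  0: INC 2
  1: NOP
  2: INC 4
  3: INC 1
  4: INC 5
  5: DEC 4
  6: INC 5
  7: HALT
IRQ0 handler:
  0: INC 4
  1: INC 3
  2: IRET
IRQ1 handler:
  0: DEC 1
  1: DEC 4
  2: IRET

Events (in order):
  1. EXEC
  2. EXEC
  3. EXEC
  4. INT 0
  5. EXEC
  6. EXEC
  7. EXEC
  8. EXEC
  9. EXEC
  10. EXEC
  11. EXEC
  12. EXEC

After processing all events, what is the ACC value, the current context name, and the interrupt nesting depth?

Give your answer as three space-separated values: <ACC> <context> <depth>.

Answer: 20 MAIN 0

Derivation:
Event 1 (EXEC): [MAIN] PC=0: INC 2 -> ACC=2
Event 2 (EXEC): [MAIN] PC=1: NOP
Event 3 (EXEC): [MAIN] PC=2: INC 4 -> ACC=6
Event 4 (INT 0): INT 0 arrives: push (MAIN, PC=3), enter IRQ0 at PC=0 (depth now 1)
Event 5 (EXEC): [IRQ0] PC=0: INC 4 -> ACC=10
Event 6 (EXEC): [IRQ0] PC=1: INC 3 -> ACC=13
Event 7 (EXEC): [IRQ0] PC=2: IRET -> resume MAIN at PC=3 (depth now 0)
Event 8 (EXEC): [MAIN] PC=3: INC 1 -> ACC=14
Event 9 (EXEC): [MAIN] PC=4: INC 5 -> ACC=19
Event 10 (EXEC): [MAIN] PC=5: DEC 4 -> ACC=15
Event 11 (EXEC): [MAIN] PC=6: INC 5 -> ACC=20
Event 12 (EXEC): [MAIN] PC=7: HALT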